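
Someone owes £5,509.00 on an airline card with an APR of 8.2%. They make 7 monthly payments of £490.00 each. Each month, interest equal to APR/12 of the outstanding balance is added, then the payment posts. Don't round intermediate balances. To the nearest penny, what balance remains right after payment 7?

Monthly rate r = 8.2%/12 = 0.683333% = 0.00683333.
Each month: B ← B·(1+r) − £490.00.
Month 1: interest £37.64; balance after payment £5,056.64.
Month 2: interest £34.55; balance after payment £4,601.20.
Month 3: interest £31.44; balance after payment £4,142.64.
Month 4: interest £28.31; balance after payment £3,680.95.
Month 5: interest £25.15; balance after payment £3,216.10.
Month 6: interest £21.98; balance after payment £2,748.08.
Month 7: interest £18.78; balance after payment £2,276.86.

£2,276.86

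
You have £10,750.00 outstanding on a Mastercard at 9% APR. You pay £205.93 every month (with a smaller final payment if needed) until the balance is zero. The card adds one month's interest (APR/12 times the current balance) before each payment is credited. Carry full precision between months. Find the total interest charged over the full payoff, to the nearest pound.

Monthly rate r = 9%/12 = 0.75% = 0.0075.
Payoff takes n = ⌈−ln(1 − rB₀/P)/ln(1+r)⌉ = ⌈66.486⌉ = 67 payments; the last is £100.31.
Total paid = 66·£205.93 + £100.31 = £13,691.69.
Total interest = total paid − principal = £13,691.69 − £10,750.00 = £2,941.69.

£2,942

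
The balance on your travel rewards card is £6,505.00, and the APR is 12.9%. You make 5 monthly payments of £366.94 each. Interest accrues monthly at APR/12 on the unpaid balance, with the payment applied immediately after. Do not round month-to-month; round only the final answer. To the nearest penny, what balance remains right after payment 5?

£4,987.67

Monthly rate r = 12.9%/12 = 1.075% = 0.01075.
Each month: B ← B·(1+r) − £366.94.
Month 1: interest £69.93; balance after payment £6,207.99.
Month 2: interest £66.74; balance after payment £5,907.78.
Month 3: interest £63.51; balance after payment £5,604.35.
Month 4: interest £60.25; balance after payment £5,297.66.
Month 5: interest £56.95; balance after payment £4,987.67.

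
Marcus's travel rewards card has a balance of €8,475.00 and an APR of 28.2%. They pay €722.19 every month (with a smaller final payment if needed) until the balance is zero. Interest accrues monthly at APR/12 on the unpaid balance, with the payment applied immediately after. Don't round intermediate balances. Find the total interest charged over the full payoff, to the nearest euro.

€1,558

Monthly rate r = 28.2%/12 = 2.35% = 0.0235.
Payoff takes n = ⌈−ln(1 − rB₀/P)/ln(1+r)⌉ = ⌈13.891⌉ = 14 payments; the last is €644.05.
Total paid = 13·€722.19 + €644.05 = €10,032.52.
Total interest = total paid − principal = €10,032.52 − €8,475.00 = €1,557.52.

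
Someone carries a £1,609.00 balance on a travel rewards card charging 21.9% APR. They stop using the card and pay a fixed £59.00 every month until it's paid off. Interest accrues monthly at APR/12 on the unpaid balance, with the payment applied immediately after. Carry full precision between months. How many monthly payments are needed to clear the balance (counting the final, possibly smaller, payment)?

Monthly rate r = 21.9%/12 = 1.825% = 0.01825.
Recurrence: B ← B·(1+r) − £59.00.
Month 1: interest £29.36; balance after payment £1,579.36.
Month 2: interest £28.82; balance after payment £1,549.19.
Closed form: n = −ln(1 − rB₀/P)/ln(1+r) = −ln(0.5023)/ln(1.01825) ≈ 38.072, so the balance reaches zero during payment 39.

39 payments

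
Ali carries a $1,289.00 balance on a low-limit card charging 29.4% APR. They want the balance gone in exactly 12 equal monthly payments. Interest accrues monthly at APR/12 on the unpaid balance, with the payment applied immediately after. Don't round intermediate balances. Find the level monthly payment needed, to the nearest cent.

$125.28

Monthly rate r = 29.4%/12 = 2.45% = 0.0245.
Level-payment amortization: P = B₀·r / (1 − (1+r)^(−n)) = 1289.00·0.0245 / (1 − 1.0245^(−12)).
Denominator 1 − (1+r)^(−12) = 0.252077761.
P = 31.5805 / 0.252077761 ≈ 125.28.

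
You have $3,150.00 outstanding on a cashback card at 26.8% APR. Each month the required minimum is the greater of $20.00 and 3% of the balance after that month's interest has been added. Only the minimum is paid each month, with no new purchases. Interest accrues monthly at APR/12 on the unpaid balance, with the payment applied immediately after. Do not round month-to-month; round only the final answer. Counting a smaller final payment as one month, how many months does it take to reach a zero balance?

Monthly rate r = 26.8%/12 = 2.23333% = 0.0223333.
While 3% of the post-interest balance exceeds $20.00, each month B ← (B·(1+r))·(1 − 0.03), i.e. B shrinks by the factor (1+r)·0.97 = 0.99166.
This holds for months 1–189. Entering month 190 the balance is $647.37; 3% of the post-interest balance is now below $20.00, so the flat $20.00 minimum applies from here.
From month 190 a fixed $20.00 at rate r clears $647.37 in 59 more payments. Total: 189 + 59 = 248 months.

248 months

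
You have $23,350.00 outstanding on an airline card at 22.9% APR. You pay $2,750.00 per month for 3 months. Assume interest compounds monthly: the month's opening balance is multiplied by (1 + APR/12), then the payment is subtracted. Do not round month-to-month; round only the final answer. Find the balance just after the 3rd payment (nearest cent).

$16,304.02

Monthly rate r = 22.9%/12 = 1.90833% = 0.0190833.
Each month: B ← B·(1+r) − $2,750.00.
Month 1: interest $445.60; balance after payment $21,045.60.
Month 2: interest $401.62; balance after payment $18,697.22.
Month 3: interest $356.81; balance after payment $16,304.02.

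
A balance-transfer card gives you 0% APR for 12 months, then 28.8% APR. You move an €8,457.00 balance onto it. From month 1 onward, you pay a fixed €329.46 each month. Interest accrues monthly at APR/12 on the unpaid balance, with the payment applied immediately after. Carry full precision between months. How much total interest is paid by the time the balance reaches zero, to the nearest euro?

Promo months 1–12 at r₀ = 0%/12 = 0; months 13+ at r₁ = 28.8%/12 = 0.024.
After month 12 (no interest yet): B = €8,457.00 − 12·€329.46 = €4,503.48.
Then at r₁ with €329.46/mo: n₂ = −ln(1 − r₁·B/P)/ln(1+r₁) ≈ 16.76 → 17 more payments.
Total paid = 28·€329.46 + €252.50 = €9,477.38; interest = €9,477.38 − €8,457.00 = €1,020.38.

€1,020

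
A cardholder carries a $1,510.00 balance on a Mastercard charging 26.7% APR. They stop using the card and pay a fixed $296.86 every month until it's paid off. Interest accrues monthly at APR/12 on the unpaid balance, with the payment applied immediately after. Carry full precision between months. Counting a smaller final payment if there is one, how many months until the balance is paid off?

Monthly rate r = 26.7%/12 = 2.225% = 0.02225.
Recurrence: B ← B·(1+r) − $296.86.
Month 1: interest $33.60; balance after payment $1,246.74.
Month 2: interest $27.74; balance after payment $977.62.
Month 3: interest $21.75; balance after payment $702.51.
Month 4: interest $15.63; balance after payment $421.28.
Month 5: interest $9.37; balance after payment $133.79.
Month 6: interest $2.98; balance after payment $0.00.

6 payments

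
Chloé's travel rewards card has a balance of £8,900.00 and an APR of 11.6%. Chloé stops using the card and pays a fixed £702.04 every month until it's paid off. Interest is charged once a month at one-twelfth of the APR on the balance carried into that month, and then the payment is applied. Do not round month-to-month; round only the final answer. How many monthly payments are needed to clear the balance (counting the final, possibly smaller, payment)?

14 months

Monthly rate r = 11.6%/12 = 0.966667% = 0.00966667.
Recurrence: B ← B·(1+r) − £702.04.
Month 1: interest £86.03; balance after payment £8,283.99.
Month 2: interest £80.08; balance after payment £7,662.03.
Closed form: n = −ln(1 − rB₀/P)/ln(1+r) = −ln(0.87745)/ln(1.00967) ≈ 13.589, so the balance reaches zero during payment 14.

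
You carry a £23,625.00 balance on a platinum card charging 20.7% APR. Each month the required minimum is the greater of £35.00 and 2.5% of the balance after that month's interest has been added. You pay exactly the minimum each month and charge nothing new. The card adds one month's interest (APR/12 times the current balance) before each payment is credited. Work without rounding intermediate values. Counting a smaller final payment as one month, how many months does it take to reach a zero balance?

413 months

Monthly rate r = 20.7%/12 = 1.725% = 0.01725.
While 2.5% of the post-interest balance exceeds £35.00, each month B ← (B·(1+r))·(1 − 0.025), i.e. B shrinks by the factor (1+r)·0.975 = 0.99182.
This holds for months 1–347. Entering month 348 the balance is £1,365.79; 2.5% of the post-interest balance is now below £35.00, so the flat £35.00 minimum applies from here.
From month 348 a fixed £35.00 at rate r clears £1,365.79 in 66 more payments. Total: 347 + 66 = 413 months.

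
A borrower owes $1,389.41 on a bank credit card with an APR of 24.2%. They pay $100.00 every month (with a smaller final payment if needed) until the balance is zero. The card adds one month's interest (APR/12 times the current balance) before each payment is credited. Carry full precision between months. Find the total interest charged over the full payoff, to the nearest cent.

$257.53

Monthly rate r = 24.2%/12 = 2.01667% = 0.0201667.
Payoff takes n = ⌈−ln(1 − rB₀/P)/ln(1+r)⌉ = ⌈16.467⌉ = 17 payments; the last is $46.94.
Total paid = 16·$100.00 + $46.94 = $1,646.94.
Total interest = total paid − principal = $1,646.94 − $1,389.41 = $257.53.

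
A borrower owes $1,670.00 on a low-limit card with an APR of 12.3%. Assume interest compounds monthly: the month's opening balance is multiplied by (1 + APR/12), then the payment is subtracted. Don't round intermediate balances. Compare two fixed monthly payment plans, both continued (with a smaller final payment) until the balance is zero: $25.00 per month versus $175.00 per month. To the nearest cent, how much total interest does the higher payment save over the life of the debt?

Monthly rate r = 12.3%/12 = 1.025% = 0.01025.
At $25.00/mo: n = ⌈−ln(1 − rB₀/P)/ln(1+r)⌉ = 114 payments (last $4.62); total interest = total paid − $1,670.00 = $1,159.62.
At $175.00/mo: 11 payments (last $16.49); total interest $96.49.
Interest saved = $1,159.62 − $96.49 = $1,063.13.

$1,063.13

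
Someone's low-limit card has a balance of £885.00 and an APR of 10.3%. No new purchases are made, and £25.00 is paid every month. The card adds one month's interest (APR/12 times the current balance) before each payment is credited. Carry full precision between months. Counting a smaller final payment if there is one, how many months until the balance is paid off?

43 months

Monthly rate r = 10.3%/12 = 0.858333% = 0.00858333.
Recurrence: B ← B·(1+r) − £25.00.
Month 1: interest £7.60; balance after payment £867.60.
Month 2: interest £7.45; balance after payment £850.04.
Closed form: n = −ln(1 − rB₀/P)/ln(1+r) = −ln(0.69615)/ln(1.00858) ≈ 42.378, so the balance reaches zero during payment 43.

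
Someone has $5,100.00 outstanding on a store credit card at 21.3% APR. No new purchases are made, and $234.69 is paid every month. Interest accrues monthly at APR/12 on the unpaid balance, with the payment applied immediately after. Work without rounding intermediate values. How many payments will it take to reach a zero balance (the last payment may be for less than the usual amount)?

Monthly rate r = 21.3%/12 = 1.775% = 0.01775.
Recurrence: B ← B·(1+r) − $234.69.
Month 1: interest $90.53; balance after payment $4,955.84.
Month 2: interest $87.97; balance after payment $4,809.11.
Closed form: n = −ln(1 − rB₀/P)/ln(1+r) = −ln(0.61428)/ln(1.01775) ≈ 27.697, so the balance reaches zero during payment 28.

28 payments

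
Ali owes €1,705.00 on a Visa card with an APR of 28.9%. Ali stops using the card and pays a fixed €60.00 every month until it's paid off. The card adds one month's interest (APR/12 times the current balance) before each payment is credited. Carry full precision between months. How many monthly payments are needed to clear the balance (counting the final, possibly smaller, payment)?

Monthly rate r = 28.9%/12 = 2.40833% = 0.0240833.
Recurrence: B ← B·(1+r) − €60.00.
Month 1: interest €41.06; balance after payment €1,686.06.
Month 2: interest €40.61; balance after payment €1,666.67.
Closed form: n = −ln(1 − rB₀/P)/ln(1+r) = −ln(0.31563)/ln(1.02408) ≈ 48.457, so the balance reaches zero during payment 49.

49 months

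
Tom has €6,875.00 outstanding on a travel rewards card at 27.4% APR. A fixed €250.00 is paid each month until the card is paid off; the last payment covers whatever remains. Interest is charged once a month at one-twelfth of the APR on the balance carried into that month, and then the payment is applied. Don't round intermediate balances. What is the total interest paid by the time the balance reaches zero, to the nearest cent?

Monthly rate r = 27.4%/12 = 2.28333% = 0.0228333.
Payoff takes n = ⌈−ln(1 − rB₀/P)/ln(1+r)⌉ = ⌈43.790⌉ = 44 payments; the last is €198.08.
Total paid = 43·€250.00 + €198.08 = €10,948.08.
Total interest = total paid − principal = €10,948.08 − €6,875.00 = €4,073.08.

€4,073.08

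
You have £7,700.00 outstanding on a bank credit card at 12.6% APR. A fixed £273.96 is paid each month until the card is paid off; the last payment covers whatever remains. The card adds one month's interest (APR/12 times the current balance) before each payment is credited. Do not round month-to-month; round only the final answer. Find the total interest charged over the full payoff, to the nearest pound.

£1,473

Monthly rate r = 12.6%/12 = 1.05% = 0.0105.
Payoff takes n = ⌈−ln(1 − rB₀/P)/ln(1+r)⌉ = ⌈33.481⌉ = 34 payments; the last is £132.25.
Total paid = 33·£273.96 + £132.25 = £9,172.93.
Total interest = total paid − principal = £9,172.93 − £7,700.00 = £1,472.93.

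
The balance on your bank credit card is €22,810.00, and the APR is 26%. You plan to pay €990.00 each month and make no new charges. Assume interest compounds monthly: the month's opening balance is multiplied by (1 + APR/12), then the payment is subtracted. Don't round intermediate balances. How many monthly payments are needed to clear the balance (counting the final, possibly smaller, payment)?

33 payments

Monthly rate r = 26%/12 = 2.16667% = 0.0216667.
Recurrence: B ← B·(1+r) − €990.00.
Month 1: interest €494.22; balance after payment €22,314.22.
Month 2: interest €483.47; balance after payment €21,807.69.
Closed form: n = −ln(1 − rB₀/P)/ln(1+r) = −ln(0.50079)/ln(1.02167) ≈ 32.263, so the balance reaches zero during payment 33.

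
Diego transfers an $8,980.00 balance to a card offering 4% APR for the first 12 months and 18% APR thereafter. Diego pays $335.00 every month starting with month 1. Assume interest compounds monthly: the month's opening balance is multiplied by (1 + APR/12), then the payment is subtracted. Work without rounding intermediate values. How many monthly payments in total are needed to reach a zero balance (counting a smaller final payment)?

31 payments

Promo months 1–12 at r₀ = 4%/12 = 0.00333333; months 13+ at r₁ = 18%/12 = 0.015.
After month 12: iterate B ← B·(1+r₀) − $335.00 for 12 months → $5,251.33.
Then at r₁ with $335.00/mo: n₂ = −ln(1 − r₁·B/P)/ln(1+r₁) ≈ 18.00 → 19 more payments.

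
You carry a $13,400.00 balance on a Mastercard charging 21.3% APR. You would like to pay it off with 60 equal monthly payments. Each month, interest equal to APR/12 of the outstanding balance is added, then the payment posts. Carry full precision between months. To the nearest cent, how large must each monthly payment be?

$364.78

Monthly rate r = 21.3%/12 = 1.775% = 0.01775.
Level-payment amortization: P = B₀·r / (1 − (1+r)^(−n)) = 13400.00·0.01775 / (1 − 1.01775^(−60)).
Denominator 1 − (1+r)^(−60) = 0.652036783.
P = 237.85 / 0.652036783 ≈ 364.78.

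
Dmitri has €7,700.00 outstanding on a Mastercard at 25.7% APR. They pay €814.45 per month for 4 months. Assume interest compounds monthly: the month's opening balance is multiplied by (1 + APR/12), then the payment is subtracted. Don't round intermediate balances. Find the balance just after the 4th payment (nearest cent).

Monthly rate r = 25.7%/12 = 2.14167% = 0.0214167.
Each month: B ← B·(1+r) − €814.45.
Month 1: interest €164.91; balance after payment €7,050.46.
Month 2: interest €151.00; balance after payment €6,387.01.
Month 3: interest €136.79; balance after payment €5,709.34.
Month 4: interest €122.28; balance after payment €5,017.17.

€5,017.17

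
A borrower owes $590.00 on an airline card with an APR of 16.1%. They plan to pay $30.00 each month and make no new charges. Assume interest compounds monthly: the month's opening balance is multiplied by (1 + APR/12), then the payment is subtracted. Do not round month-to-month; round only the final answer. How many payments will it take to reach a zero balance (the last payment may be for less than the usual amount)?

Monthly rate r = 16.1%/12 = 1.34167% = 0.0134167.
Recurrence: B ← B·(1+r) − $30.00.
Month 1: interest $7.92; balance after payment $567.92.
Month 2: interest $7.62; balance after payment $545.54.
Closed form: n = −ln(1 − rB₀/P)/ln(1+r) = −ln(0.73614)/ln(1.01342) ≈ 22.985, so the balance reaches zero during payment 23.

23 payments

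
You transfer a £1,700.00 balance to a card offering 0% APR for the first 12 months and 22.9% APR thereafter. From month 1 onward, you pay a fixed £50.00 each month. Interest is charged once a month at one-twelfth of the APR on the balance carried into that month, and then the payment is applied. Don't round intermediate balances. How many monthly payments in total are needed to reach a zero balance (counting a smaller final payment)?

41 months

Promo months 1–12 at r₀ = 0%/12 = 0; months 13+ at r₁ = 22.9%/12 = 0.0190833.
After month 12 (no interest yet): B = £1,700.00 − 12·£50.00 = £1,100.00.
Then at r₁ with £50.00/mo: n₂ = −ln(1 − r₁·B/P)/ln(1+r₁) ≈ 28.80 → 29 more payments.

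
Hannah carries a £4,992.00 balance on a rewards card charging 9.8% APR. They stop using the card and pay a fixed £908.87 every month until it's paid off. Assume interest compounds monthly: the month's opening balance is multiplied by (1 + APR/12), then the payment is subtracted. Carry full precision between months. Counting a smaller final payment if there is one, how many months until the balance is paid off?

Monthly rate r = 9.8%/12 = 0.816667% = 0.00816667.
Recurrence: B ← B·(1+r) − £908.87.
Month 1: interest £40.77; balance after payment £4,123.90.
Month 2: interest £33.68; balance after payment £3,248.71.
Month 3: interest £26.53; balance after payment £2,366.37.
Month 4: interest £19.33; balance after payment £1,476.82.
Month 5: interest £12.06; balance after payment £580.01.
Month 6: interest £4.74; balance after payment £0.00.

6 months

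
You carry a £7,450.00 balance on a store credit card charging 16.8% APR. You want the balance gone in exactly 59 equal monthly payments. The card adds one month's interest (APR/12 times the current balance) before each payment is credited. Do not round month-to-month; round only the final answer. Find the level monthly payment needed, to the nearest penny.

Monthly rate r = 16.8%/12 = 1.4% = 0.014.
Level-payment amortization: P = B₀·r / (1 − (1+r)^(−n)) = 7450.00·0.014 / (1 − 1.014^(−59)).
Denominator 1 − (1+r)^(−59) = 0.559687865.
P = 104.3 / 0.559687865 ≈ 186.35.

£186.35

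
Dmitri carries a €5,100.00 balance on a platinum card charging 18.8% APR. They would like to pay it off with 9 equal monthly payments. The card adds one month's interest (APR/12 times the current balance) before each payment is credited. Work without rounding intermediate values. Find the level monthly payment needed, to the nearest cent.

Monthly rate r = 18.8%/12 = 1.56667% = 0.0156667.
Level-payment amortization: P = B₀·r / (1 − (1+r)^(−n)) = 5100.00·0.0156667 / (1 − 1.01567^(−9)).
Denominator 1 − (1+r)^(−9) = 0.130560825.
P = 79.9 / 0.130560825 ≈ 611.98.

€611.98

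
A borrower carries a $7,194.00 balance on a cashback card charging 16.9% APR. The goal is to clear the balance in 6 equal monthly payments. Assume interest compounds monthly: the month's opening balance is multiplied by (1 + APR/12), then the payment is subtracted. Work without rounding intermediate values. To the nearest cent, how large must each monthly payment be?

$1,258.79

Monthly rate r = 16.9%/12 = 1.40833% = 0.0140833.
Level-payment amortization: P = B₀·r / (1 − (1+r)^(−n)) = 7194.00·0.0140833 / (1 − 1.01408^(−6)).
Denominator 1 − (1+r)^(−6) = 0.0804864579.
P = 101.315 / 0.0804864579 ≈ 1258.79.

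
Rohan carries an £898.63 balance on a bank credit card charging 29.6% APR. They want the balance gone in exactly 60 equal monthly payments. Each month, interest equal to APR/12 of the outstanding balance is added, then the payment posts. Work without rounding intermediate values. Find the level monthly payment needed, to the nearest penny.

£28.85

Monthly rate r = 29.6%/12 = 2.46667% = 0.0246667.
Level-payment amortization: P = B₀·r / (1 − (1+r)^(−n)) = 898.63·0.0246667 / (1 − 1.02467^(−60)).
Denominator 1 − (1+r)^(−60) = 0.768237326.
P = 22.1662 / 0.768237326 ≈ 28.85.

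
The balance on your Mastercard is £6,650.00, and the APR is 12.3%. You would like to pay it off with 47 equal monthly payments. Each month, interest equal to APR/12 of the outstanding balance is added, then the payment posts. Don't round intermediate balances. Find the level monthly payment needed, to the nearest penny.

£179.01

Monthly rate r = 12.3%/12 = 1.025% = 0.01025.
Level-payment amortization: P = B₀·r / (1 − (1+r)^(−n)) = 6650.00·0.01025 / (1 − 1.01025^(−47)).
Denominator 1 − (1+r)^(−47) = 0.38078193.
P = 68.1625 / 0.38078193 ≈ 179.01.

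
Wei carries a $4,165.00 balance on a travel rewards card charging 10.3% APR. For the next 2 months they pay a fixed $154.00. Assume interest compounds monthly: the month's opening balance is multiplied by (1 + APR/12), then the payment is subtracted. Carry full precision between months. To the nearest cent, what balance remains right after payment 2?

$3,927.48

Monthly rate r = 10.3%/12 = 0.858333% = 0.00858333.
Each month: B ← B·(1+r) − $154.00.
Month 1: interest $35.75; balance after payment $4,046.75.
Month 2: interest $34.73; balance after payment $3,927.48.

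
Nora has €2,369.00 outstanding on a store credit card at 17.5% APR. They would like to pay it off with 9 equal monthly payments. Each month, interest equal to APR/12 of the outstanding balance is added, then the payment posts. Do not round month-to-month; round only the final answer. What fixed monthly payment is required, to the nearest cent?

€282.79

Monthly rate r = 17.5%/12 = 1.45833% = 0.0145833.
Level-payment amortization: P = B₀·r / (1 − (1+r)^(−n)) = 2369.00·0.0145833 / (1 − 1.01458^(−9)).
Denominator 1 − (1+r)^(−9) = 0.122169865.
P = 34.5479 / 0.122169865 ≈ 282.79.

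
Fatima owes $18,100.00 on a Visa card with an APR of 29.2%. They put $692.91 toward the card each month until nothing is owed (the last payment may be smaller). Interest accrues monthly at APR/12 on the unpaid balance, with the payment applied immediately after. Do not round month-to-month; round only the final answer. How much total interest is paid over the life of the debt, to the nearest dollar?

Monthly rate r = 29.2%/12 = 2.43333% = 0.0243333.
Payoff takes n = ⌈−ln(1 − rB₀/P)/ln(1+r)⌉ = ⌈41.992⌉ = 42 payments; the last is $687.71.
Total paid = 41·$692.91 + $687.71 = $29,097.02.
Total interest = total paid − principal = $29,097.02 − $18,100.00 = $10,997.02.

$10,997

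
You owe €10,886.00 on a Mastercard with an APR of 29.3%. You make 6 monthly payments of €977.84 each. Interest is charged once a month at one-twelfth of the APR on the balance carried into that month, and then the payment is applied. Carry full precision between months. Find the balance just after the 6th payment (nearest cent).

€6,344.33

Monthly rate r = 29.3%/12 = 2.44167% = 0.0244167.
Each month: B ← B·(1+r) − €977.84.
Month 1: interest €265.80; balance after payment €10,173.96.
Month 2: interest €248.41; balance after payment €9,444.53.
Month 3: interest €230.60; balance after payment €8,697.30.
Month 4: interest €212.36; balance after payment €7,931.82.
Month 5: interest €193.67; balance after payment €7,147.65.
Month 6: interest €174.52; balance after payment €6,344.33.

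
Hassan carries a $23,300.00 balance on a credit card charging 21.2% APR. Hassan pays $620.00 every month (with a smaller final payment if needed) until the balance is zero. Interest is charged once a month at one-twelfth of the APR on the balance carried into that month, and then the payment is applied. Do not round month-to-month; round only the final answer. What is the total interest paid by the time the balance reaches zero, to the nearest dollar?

$15,306

Monthly rate r = 21.2%/12 = 1.76667% = 0.0176667.
Payoff takes n = ⌈−ln(1 − rB₀/P)/ln(1+r)⌉ = ⌈62.266⌉ = 63 payments; the last is $165.68.
Total paid = 62·$620.00 + $165.68 = $38,605.68.
Total interest = total paid − principal = $38,605.68 − $23,300.00 = $15,305.68.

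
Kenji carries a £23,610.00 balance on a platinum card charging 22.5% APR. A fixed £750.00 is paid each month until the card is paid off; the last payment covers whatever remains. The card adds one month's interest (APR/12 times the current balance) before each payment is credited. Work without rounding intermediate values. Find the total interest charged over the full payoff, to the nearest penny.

Monthly rate r = 22.5%/12 = 1.875% = 0.01875.
Payoff takes n = ⌈−ln(1 − rB₀/P)/ln(1+r)⌉ = ⌈48.029⌉ = 49 payments; the last is £22.06.
Total paid = 48·£750.00 + £22.06 = £36,022.06.
Total interest = total paid − principal = £36,022.06 − £23,610.00 = £12,412.06.

£12,412.06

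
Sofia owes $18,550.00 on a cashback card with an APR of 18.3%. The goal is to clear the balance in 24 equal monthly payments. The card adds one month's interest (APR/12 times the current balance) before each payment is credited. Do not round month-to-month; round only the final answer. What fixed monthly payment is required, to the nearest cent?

Monthly rate r = 18.3%/12 = 1.525% = 0.01525.
Level-payment amortization: P = B₀·r / (1 − (1+r)^(−n)) = 18550.00·0.01525 / (1 − 1.01525^(−24)).
Denominator 1 − (1+r)^(−24) = 0.304578611.
P = 282.888 / 0.304578611 ≈ 928.78.

$928.78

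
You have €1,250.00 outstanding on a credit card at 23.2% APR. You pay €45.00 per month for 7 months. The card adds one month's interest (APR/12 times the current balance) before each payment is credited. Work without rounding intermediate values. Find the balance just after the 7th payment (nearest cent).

€1,095.43

Monthly rate r = 23.2%/12 = 1.93333% = 0.0193333.
Each month: B ← B·(1+r) − €45.00.
Month 1: interest €24.17; balance after payment €1,229.17.
Month 2: interest €23.76; balance after payment €1,207.93.
Month 3: interest €23.35; balance after payment €1,186.28.
Month 4: interest €22.93; balance after payment €1,164.22.
Month 5: interest €22.51; balance after payment €1,141.73.
Month 6: interest €22.07; balance after payment €1,118.80.
Month 7: interest €21.63; balance after payment €1,095.43.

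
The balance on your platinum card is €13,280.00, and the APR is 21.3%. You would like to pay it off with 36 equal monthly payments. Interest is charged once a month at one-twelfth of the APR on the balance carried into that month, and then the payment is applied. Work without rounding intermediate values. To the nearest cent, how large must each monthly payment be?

Monthly rate r = 21.3%/12 = 1.775% = 0.01775.
Level-payment amortization: P = B₀·r / (1 − (1+r)^(−n)) = 13280.00·0.01775 / (1 − 1.01775^(−36)).
Denominator 1 − (1+r)^(−36) = 0.469213337.
P = 235.72 / 0.469213337 ≈ 502.37.

€502.37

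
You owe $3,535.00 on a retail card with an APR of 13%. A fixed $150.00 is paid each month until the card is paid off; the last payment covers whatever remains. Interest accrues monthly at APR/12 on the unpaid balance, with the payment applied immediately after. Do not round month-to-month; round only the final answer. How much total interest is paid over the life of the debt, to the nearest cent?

Monthly rate r = 13%/12 = 1.08333% = 0.0108333.
Payoff takes n = ⌈−ln(1 − rB₀/P)/ln(1+r)⌉ = ⌈27.358⌉ = 28 payments; the last is $53.84.
Total paid = 27·$150.00 + $53.84 = $4,103.84.
Total interest = total paid − principal = $4,103.84 − $3,535.00 = $568.84.

$568.84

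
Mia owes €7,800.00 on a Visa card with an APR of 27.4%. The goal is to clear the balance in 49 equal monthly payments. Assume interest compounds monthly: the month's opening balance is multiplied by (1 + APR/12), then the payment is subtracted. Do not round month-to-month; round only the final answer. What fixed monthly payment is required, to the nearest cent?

Monthly rate r = 27.4%/12 = 2.28333% = 0.0228333.
Level-payment amortization: P = B₀·r / (1 − (1+r)^(−n)) = 7800.00·0.0228333 / (1 − 1.02283^(−49)).
Denominator 1 − (1+r)^(−49) = 0.669203255.
P = 178.1 / 0.669203255 ≈ 266.14.

€266.14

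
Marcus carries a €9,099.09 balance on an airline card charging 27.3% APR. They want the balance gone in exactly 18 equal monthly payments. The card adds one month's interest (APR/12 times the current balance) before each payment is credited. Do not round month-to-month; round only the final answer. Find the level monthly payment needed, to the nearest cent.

€621.70

Monthly rate r = 27.3%/12 = 2.275% = 0.02275.
Level-payment amortization: P = B₀·r / (1 − (1+r)^(−n)) = 9099.09·0.02275 / (1 − 1.02275^(−18)).
Denominator 1 − (1+r)^(−18) = 0.332964093.
P = 207.004 / 0.332964093 ≈ 621.70.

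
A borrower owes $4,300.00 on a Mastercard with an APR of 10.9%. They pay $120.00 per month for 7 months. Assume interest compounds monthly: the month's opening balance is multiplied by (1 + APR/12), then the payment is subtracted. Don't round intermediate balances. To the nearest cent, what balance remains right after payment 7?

Monthly rate r = 10.9%/12 = 0.908333% = 0.00908333.
Each month: B ← B·(1+r) − $120.00.
Month 1: interest $39.06; balance after payment $4,219.06.
Month 2: interest $38.32; balance after payment $4,137.38.
Month 3: interest $37.58; balance after payment $4,054.96.
Month 4: interest $36.83; balance after payment $3,971.80.
Month 5: interest $36.08; balance after payment $3,887.87.
Month 6: interest $35.31; balance after payment $3,803.19.
Month 7: interest $34.55; balance after payment $3,717.73.

$3,717.73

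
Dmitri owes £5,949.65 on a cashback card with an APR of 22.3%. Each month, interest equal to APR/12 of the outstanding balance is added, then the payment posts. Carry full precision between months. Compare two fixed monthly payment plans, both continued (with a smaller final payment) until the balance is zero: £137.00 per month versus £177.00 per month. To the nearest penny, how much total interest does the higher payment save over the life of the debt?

£2,821.77

Monthly rate r = 22.3%/12 = 1.85833% = 0.0185833.
At £137.00/mo: n = ⌈−ln(1 − rB₀/P)/ln(1+r)⌉ = 90 payments (last £48.87); total interest = total paid − £5,949.65 = £6,292.22.
At £177.00/mo: 54 payments (last £39.10); total interest £3,470.45.
Interest saved = £6,292.22 − £3,470.45 = £2,821.77.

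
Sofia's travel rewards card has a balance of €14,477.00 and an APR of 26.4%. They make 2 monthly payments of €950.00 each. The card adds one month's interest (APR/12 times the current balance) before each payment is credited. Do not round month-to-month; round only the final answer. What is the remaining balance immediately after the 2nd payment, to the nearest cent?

Monthly rate r = 26.4%/12 = 2.2% = 0.022.
Each month: B ← B·(1+r) − €950.00.
Month 1: interest €318.49; balance after payment €13,845.49.
Month 2: interest €304.60; balance after payment €13,200.09.

€13,200.09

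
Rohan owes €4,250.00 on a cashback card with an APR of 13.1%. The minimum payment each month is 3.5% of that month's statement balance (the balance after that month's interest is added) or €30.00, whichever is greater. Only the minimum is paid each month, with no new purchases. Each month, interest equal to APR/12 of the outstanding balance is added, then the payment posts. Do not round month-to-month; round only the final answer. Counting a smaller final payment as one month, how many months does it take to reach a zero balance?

Monthly rate r = 13.1%/12 = 1.09167% = 0.0109167.
While 3.5% of the post-interest balance exceeds €30.00, each month B ← (B·(1+r))·(1 − 0.035), i.e. B shrinks by the factor (1+r)·0.965 = 0.97553.
This holds for months 1–66. Entering month 67 the balance is €828.71; 3.5% of the post-interest balance is now below €30.00, so the flat €30.00 minimum applies from here.
From month 67 a fixed €30.00 at rate r clears €828.71 in 34 more payments. Total: 66 + 34 = 100 months.

100 months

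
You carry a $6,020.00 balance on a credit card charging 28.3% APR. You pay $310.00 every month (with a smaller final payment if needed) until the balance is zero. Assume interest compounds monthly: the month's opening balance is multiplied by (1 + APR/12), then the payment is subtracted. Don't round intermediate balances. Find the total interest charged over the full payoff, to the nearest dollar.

$2,126

Monthly rate r = 28.3%/12 = 2.35833% = 0.0235833.
Payoff takes n = ⌈−ln(1 − rB₀/P)/ln(1+r)⌉ = ⌈26.274⌉ = 27 payments; the last is $85.72.
Total paid = 26·$310.00 + $85.72 = $8,145.72.
Total interest = total paid − principal = $8,145.72 − $6,020.00 = $2,125.72.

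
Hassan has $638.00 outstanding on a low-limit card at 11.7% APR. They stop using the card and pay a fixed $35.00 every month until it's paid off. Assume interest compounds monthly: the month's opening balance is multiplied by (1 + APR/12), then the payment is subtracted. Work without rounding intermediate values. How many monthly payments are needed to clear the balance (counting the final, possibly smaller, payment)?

Monthly rate r = 11.7%/12 = 0.975% = 0.00975.
Recurrence: B ← B·(1+r) − $35.00.
Month 1: interest $6.22; balance after payment $609.22.
Month 2: interest $5.94; balance after payment $580.16.
Closed form: n = −ln(1 − rB₀/P)/ln(1+r) = −ln(0.82227)/ln(1.00975) ≈ 20.168, so the balance reaches zero during payment 21.

21 months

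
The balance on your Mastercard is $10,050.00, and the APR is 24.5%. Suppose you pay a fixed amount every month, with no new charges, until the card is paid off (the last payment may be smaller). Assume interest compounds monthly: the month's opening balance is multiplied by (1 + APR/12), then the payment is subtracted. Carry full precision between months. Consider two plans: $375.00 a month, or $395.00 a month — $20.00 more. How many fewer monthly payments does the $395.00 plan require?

Monthly rate r = 24.5%/12 = 2.04167% = 0.0204167.
At $375.00/mo: n = ⌈−ln(1 − rB₀/P)/ln(1+r)⌉ = 40 payments (last $74.83); total interest = total paid − $10,050.00 = $4,649.83.
At $395.00/mo: 37 payments (last $103.40); total interest $4,273.40.
Payments saved = 40 − 37 = 3.

3 fewer payments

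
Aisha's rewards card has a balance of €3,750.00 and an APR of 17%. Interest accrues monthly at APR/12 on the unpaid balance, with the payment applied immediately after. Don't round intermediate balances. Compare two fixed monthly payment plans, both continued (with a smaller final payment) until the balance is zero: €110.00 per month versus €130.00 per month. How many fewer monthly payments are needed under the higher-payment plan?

9 fewer payments

Monthly rate r = 17%/12 = 1.41667% = 0.0141667.
At €110.00/mo: n = ⌈−ln(1 − rB₀/P)/ln(1+r)⌉ = 47 payments (last €98.06); total interest = total paid − €3,750.00 = €1,408.06.
At €130.00/mo: 38 payments (last €45.17); total interest €1,105.17.
Payments saved = 47 − 38 = 9.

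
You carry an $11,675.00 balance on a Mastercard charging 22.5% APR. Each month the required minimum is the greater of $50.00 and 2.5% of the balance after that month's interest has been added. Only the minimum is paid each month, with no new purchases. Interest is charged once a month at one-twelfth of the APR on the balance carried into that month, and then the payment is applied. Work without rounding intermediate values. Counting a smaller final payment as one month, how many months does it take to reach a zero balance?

337 months

Monthly rate r = 22.5%/12 = 1.875% = 0.01875.
While 2.5% of the post-interest balance exceeds $50.00, each month B ← (B·(1+r))·(1 − 0.025), i.e. B shrinks by the factor (1+r)·0.975 = 0.99328.
This holds for months 1–265. Entering month 266 the balance is $1,956.14; 2.5% of the post-interest balance is now below $50.00, so the flat $50.00 minimum applies from here.
From month 266 a fixed $50.00 at rate r clears $1,956.14 in 72 more payments. Total: 265 + 72 = 337 months.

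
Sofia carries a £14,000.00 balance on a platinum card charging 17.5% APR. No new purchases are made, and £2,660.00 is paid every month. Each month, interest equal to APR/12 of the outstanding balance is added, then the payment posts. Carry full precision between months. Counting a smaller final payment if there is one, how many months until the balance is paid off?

Monthly rate r = 17.5%/12 = 1.45833% = 0.0145833.
Recurrence: B ← B·(1+r) − £2,660.00.
Month 1: interest £204.17; balance after payment £11,544.17.
Month 2: interest £168.35; balance after payment £9,052.52.
Month 3: interest £132.02; balance after payment £6,524.54.
Month 4: interest £95.15; balance after payment £3,959.68.
Month 5: interest £57.75; balance after payment £1,357.43.
Month 6: interest £19.80; balance after payment £0.00.

6 payments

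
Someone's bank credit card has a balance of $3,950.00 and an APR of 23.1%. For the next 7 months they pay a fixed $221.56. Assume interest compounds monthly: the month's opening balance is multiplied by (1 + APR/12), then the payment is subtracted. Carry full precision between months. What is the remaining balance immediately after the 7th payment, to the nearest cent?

$2,870.59

Monthly rate r = 23.1%/12 = 1.925% = 0.01925.
Each month: B ← B·(1+r) − $221.56.
Month 1: interest $76.04; balance after payment $3,804.48.
Month 2: interest $73.24; balance after payment $3,656.15.
Month 3: interest $70.38; balance after payment $3,504.97.
Month 4: interest $67.47; balance after payment $3,350.89.
Month 5: interest $64.50; balance after payment $3,193.83.
Month 6: interest $61.48; balance after payment $3,033.75.
Month 7: interest $58.40; balance after payment $2,870.59.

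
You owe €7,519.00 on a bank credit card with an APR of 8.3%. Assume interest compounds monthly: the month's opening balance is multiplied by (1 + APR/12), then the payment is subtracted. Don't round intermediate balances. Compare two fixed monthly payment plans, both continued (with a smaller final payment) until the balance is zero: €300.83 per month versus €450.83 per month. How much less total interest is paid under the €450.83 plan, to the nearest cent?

€266.81

Monthly rate r = 8.3%/12 = 0.691667% = 0.00691667.
At €300.83/mo: n = ⌈−ln(1 − rB₀/P)/ln(1+r)⌉ = 28 payments (last €161.48); total interest = total paid − €7,519.00 = €764.89.
At €450.83/mo: 18 payments (last €352.97); total interest €498.08.
Interest saved = €764.89 − €498.08 = €266.81.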